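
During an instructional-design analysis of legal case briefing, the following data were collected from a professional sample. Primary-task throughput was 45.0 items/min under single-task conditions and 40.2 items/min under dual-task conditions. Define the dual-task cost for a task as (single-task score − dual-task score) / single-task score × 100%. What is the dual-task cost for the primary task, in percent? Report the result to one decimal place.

Cost = (45.0 − 40.2) / 45.0 × 100%
     = 4.8000 / 45.0 × 100% = 10.6667%.
≈ 10.7%.

10.7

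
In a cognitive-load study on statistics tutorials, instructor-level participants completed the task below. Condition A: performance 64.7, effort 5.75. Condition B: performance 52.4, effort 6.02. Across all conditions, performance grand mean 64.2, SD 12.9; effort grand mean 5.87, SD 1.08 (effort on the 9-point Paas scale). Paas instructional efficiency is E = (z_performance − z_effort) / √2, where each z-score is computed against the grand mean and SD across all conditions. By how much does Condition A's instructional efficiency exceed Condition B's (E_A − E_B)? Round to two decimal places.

0.85

Condition A: z_P = (64.7 − 64.2)/12.9 = 0.0388; z_E = (5.75 − 5.87)/1.08 = -0.1111; E_A = (0.0388 − (-0.1111))/√2 = 0.1060.
Condition B: z_P = (52.4 − 64.2)/12.9 = -0.9147; z_E = (6.02 − 5.87)/1.08 = 0.1389; E_B = (-0.9147 − 0.1389)/√2 = -0.7450.
E_A − E_B = 0.1060 − (-0.7450) = 0.8510 ≈ 0.85.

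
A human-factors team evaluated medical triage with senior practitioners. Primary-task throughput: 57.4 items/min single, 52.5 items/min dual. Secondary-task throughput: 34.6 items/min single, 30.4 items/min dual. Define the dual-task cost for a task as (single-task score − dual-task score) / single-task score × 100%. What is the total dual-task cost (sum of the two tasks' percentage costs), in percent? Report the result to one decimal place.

20.7

Primary cost = (57.4 − 52.5) / 57.4 × 100% = 8.5366%.
Secondary cost = (34.6 − 30.4) / 34.6 × 100% = 12.1387%.
Total = 8.5366% + 12.1387% = 20.6753% ≈ 20.7%.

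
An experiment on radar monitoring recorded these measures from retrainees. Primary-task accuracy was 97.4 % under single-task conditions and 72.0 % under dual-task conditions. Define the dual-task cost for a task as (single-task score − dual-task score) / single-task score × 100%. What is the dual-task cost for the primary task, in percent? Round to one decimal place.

26.1

Cost = (97.4 − 72.0) / 97.4 × 100%
     = 25.4000 / 97.4 × 100% = 26.0780%.
≈ 26.1%.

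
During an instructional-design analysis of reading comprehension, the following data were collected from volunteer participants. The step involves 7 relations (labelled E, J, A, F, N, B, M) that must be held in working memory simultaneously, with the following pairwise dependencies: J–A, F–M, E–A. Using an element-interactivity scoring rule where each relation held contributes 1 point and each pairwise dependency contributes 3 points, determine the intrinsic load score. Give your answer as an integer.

16

Count of relations held simultaneously: 7.
Count of pairwise dependencies listed: 3.
Element contribution: 7 × 1 = 7.
Interaction contribution: 3 × 3 = 9.
Intrinsic load = 7 + 9 = 16.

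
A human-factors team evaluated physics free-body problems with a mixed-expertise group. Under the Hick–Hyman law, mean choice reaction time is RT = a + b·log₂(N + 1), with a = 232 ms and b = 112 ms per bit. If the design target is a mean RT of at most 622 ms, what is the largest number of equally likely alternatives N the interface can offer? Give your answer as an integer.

10

Set 232 + 112·log₂(N + 1) ≤ 622.
log₂(N + 1) ≤ (622 − 232) / 112 = 3.4821.
N + 1 ≤ 2^3.4821 = 11.1742.
N ≤ 10.1742, so the largest integer N is 10.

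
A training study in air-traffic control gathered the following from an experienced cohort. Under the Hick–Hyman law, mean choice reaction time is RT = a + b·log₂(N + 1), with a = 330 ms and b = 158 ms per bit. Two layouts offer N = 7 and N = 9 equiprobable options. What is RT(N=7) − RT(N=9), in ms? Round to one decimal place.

-50.9

RT(7) = 330 + 158·log₂(8) = 330 + 158·3.0000 = 804.0000 ms.
RT(9) = 330 + 158·log₂(10) = 330 + 158·3.3219 = 854.8602 ms.
Difference = 804.0000 − 854.8602 = -50.8602 ≈ -50.9 ms.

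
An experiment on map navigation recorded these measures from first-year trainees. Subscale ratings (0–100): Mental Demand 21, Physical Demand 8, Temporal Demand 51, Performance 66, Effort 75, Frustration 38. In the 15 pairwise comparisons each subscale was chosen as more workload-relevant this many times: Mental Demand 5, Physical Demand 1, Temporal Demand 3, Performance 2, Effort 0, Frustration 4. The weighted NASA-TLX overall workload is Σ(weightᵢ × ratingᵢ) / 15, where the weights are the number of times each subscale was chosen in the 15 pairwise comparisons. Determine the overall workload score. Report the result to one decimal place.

36.7

The tallies are the weights (they sum to 15).
Weighted sum = 5·21 + 1·8 + 3·51 + 2·66 + 0·75 + 4·38
            = 105 + 8 + 153 + 132 + 0 + 152 = 550.
Overall workload = 550 / 15 = 36.6667 ≈ 36.7.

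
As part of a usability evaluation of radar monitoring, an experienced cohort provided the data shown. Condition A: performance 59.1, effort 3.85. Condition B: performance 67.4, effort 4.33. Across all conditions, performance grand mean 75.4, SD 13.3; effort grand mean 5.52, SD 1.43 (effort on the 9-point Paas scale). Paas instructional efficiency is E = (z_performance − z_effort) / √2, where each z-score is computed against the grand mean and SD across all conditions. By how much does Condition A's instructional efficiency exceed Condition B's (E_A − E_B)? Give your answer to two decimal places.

Condition A: z_P = (59.1 − 75.4)/13.3 = -1.2256; z_E = (3.85 − 5.52)/1.43 = -1.1678; E_A = (-1.2256 − (-1.1678))/√2 = -0.0409.
Condition B: z_P = (67.4 − 75.4)/13.3 = -0.6015; z_E = (4.33 − 5.52)/1.43 = -0.8322; E_B = (-0.6015 − (-0.8322))/√2 = 0.1631.
E_A − E_B = -0.0409 − 0.1631 = -0.2040 ≈ -0.20.

-0.20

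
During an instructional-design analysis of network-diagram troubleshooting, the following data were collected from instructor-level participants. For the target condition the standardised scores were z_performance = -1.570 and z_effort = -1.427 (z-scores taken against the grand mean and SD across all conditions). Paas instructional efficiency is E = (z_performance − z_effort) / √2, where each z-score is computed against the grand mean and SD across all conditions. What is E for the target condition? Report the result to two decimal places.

-0.10

z_P − z_E = -1.570 − (-1.427) = -0.1430.
E = -0.1430 / √2 = -0.1430 / 1.41421 = -0.1011 ≈ -0.10.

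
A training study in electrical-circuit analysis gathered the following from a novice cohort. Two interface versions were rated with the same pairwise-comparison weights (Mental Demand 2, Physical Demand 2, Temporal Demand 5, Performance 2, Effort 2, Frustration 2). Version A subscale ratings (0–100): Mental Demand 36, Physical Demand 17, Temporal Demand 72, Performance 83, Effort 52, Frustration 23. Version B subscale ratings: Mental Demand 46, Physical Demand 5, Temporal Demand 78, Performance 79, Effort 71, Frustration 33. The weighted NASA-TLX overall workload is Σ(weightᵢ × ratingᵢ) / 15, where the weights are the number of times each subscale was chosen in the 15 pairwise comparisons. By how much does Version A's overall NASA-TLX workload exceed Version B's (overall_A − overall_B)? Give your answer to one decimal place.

Version A weighted sum = 2·36 + 2·17 + 5·72 + 2·83 + 2·52 + 2·23 = 72 + 34 + 360 + 166 + 104 + 46 = 782; overall_A = 782/15 = 52.1333.
Version B weighted sum = 2·46 + 2·5 + 5·78 + 2·79 + 2·71 + 2·33 = 92 + 10 + 390 + 158 + 142 + 66 = 858; overall_B = 858/15 = 57.2000.
Difference = 52.1333 − 57.2000 = -5.0667 ≈ -5.1.

-5.1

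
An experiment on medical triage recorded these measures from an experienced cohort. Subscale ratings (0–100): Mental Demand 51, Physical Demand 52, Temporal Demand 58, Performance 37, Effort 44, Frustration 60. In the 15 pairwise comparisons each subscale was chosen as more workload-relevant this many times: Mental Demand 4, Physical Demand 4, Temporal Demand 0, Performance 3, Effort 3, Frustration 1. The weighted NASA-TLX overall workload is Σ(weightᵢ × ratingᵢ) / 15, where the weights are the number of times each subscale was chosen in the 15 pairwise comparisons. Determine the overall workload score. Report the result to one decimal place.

47.7

The tallies are the weights (they sum to 15).
Weighted sum = 4·51 + 4·52 + 0·58 + 3·37 + 3·44 + 1·60
            = 204 + 208 + 0 + 111 + 132 + 60 = 715.
Overall workload = 715 / 15 = 47.6667 ≈ 47.7.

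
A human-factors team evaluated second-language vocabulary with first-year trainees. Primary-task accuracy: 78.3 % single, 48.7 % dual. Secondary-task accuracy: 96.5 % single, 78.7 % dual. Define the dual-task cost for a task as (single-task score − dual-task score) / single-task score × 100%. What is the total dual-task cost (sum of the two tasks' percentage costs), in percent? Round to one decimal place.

56.2

Primary cost = (78.3 − 48.7) / 78.3 × 100% = 37.8033%.
Secondary cost = (96.5 − 78.7) / 96.5 × 100% = 18.4456%.
Total = 37.8033% + 18.4456% = 56.2489% ≈ 56.2%.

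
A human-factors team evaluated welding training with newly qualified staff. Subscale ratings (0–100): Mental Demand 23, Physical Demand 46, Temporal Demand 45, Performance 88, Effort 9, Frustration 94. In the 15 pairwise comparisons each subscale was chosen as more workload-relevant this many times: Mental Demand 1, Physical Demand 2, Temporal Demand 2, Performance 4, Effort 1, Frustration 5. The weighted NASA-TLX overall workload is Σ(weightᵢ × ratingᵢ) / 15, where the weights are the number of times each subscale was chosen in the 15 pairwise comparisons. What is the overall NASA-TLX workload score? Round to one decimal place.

The tallies are the weights (they sum to 15).
Weighted sum = 1·23 + 2·46 + 2·45 + 4·88 + 1·9 + 5·94
            = 23 + 92 + 90 + 352 + 9 + 470 = 1036.
Overall workload = 1036 / 15 = 69.0667 ≈ 69.1.

69.1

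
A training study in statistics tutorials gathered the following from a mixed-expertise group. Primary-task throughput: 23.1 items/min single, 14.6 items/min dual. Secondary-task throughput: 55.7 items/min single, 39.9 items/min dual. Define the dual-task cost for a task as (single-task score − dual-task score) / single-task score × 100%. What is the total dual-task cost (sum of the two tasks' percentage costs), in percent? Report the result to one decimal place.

65.2

Primary cost = (23.1 − 14.6) / 23.1 × 100% = 36.7965%.
Secondary cost = (55.7 − 39.9) / 55.7 × 100% = 28.3662%.
Total = 36.7965% + 28.3662% = 65.1627% ≈ 65.2%.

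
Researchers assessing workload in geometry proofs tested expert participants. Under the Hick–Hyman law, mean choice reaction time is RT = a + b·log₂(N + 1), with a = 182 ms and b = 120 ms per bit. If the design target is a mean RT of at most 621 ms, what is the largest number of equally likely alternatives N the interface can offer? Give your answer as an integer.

Set 182 + 120·log₂(N + 1) ≤ 621.
log₂(N + 1) ≤ (621 − 182) / 120 = 3.6583.
N + 1 ≤ 2^3.6583 = 12.6258.
N ≤ 11.6258, so the largest integer N is 11.

11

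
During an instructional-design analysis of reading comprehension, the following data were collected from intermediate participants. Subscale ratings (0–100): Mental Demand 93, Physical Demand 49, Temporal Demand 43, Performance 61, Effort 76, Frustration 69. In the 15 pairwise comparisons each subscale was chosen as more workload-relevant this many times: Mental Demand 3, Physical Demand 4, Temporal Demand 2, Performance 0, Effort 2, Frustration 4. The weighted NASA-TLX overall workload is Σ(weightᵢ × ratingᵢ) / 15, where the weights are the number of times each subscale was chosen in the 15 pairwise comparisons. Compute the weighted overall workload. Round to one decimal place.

The tallies are the weights (they sum to 15).
Weighted sum = 3·93 + 4·49 + 2·43 + 0·61 + 2·76 + 4·69
            = 279 + 196 + 86 + 0 + 152 + 276 = 989.
Overall workload = 989 / 15 = 65.9333 ≈ 65.9.

65.9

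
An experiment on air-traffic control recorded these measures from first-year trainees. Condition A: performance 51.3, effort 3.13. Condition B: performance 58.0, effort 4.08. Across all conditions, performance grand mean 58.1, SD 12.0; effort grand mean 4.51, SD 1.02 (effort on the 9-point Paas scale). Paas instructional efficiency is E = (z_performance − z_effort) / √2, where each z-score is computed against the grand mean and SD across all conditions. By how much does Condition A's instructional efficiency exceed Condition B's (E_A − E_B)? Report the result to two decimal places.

0.26

Condition A: z_P = (51.3 − 58.1)/12.0 = -0.5667; z_E = (3.13 − 4.51)/1.02 = -1.3529; E_A = (-0.5667 − (-1.3529))/√2 = 0.5559.
Condition B: z_P = (58.0 − 58.1)/12.0 = -0.0083; z_E = (4.08 − 4.51)/1.02 = -0.4216; E_B = (-0.0083 − (-0.4216))/√2 = 0.2922.
E_A − E_B = 0.5559 − 0.2922 = 0.2637 ≈ 0.26.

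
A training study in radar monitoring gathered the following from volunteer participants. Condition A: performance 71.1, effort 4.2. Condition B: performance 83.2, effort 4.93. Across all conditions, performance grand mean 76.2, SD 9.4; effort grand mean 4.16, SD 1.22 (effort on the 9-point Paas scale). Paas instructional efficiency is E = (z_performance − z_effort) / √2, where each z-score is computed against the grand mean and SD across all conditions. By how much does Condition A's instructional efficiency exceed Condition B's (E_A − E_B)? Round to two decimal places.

Condition A: z_P = (71.1 − 76.2)/9.4 = -0.5426; z_E = (4.2 − 4.16)/1.22 = 0.0328; E_A = (-0.5426 − 0.0328)/√2 = -0.4069.
Condition B: z_P = (83.2 − 76.2)/9.4 = 0.7447; z_E = (4.93 − 4.16)/1.22 = 0.6311; E_B = (0.7447 − 0.6311)/√2 = 0.0803.
E_A − E_B = -0.4069 − 0.0803 = -0.4872 ≈ -0.49.

-0.49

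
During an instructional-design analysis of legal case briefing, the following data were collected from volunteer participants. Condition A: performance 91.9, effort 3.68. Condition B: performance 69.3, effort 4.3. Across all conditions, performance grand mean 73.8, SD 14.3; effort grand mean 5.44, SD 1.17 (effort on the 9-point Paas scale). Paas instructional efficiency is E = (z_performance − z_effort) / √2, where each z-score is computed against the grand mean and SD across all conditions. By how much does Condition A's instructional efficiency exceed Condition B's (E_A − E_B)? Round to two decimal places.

Condition A: z_P = (91.9 − 73.8)/14.3 = 1.2657; z_E = (3.68 − 5.44)/1.17 = -1.5043; E_A = (1.2657 − (-1.5043))/√2 = 1.9587.
Condition B: z_P = (69.3 − 73.8)/14.3 = -0.3147; z_E = (4.3 − 5.44)/1.17 = -0.9744; E_B = (-0.3147 − (-0.9744))/√2 = 0.4665.
E_A − E_B = 1.9587 − 0.4665 = 1.4922 ≈ 1.49.

1.49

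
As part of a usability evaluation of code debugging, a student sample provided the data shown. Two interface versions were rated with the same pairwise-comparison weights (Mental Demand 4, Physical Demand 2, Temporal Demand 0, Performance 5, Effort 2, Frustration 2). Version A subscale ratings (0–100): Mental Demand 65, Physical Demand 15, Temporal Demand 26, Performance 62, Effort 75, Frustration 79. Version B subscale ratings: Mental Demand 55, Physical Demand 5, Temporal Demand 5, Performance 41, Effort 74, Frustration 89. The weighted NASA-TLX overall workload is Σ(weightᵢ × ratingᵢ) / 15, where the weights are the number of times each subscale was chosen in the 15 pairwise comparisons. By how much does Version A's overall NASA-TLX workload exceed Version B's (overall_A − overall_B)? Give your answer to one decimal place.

9.8

Version A weighted sum = 4·65 + 2·15 + 0·26 + 5·62 + 2·75 + 2·79 = 260 + 30 + 0 + 310 + 150 + 158 = 908; overall_A = 908/15 = 60.5333.
Version B weighted sum = 4·55 + 2·5 + 0·5 + 5·41 + 2·74 + 2·89 = 220 + 10 + 0 + 205 + 148 + 178 = 761; overall_B = 761/15 = 50.7333.
Difference = 60.5333 − 50.7333 = 9.8000 ≈ 9.8.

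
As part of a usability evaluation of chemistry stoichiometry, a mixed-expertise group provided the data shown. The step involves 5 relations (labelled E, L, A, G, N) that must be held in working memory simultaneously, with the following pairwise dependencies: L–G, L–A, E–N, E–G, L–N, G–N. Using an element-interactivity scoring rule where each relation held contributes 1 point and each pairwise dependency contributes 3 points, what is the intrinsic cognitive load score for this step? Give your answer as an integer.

23

Count of relations held simultaneously: 5.
Count of pairwise dependencies listed: 6.
Element contribution: 5 × 1 = 5.
Interaction contribution: 6 × 3 = 18.
Intrinsic load = 5 + 18 = 23.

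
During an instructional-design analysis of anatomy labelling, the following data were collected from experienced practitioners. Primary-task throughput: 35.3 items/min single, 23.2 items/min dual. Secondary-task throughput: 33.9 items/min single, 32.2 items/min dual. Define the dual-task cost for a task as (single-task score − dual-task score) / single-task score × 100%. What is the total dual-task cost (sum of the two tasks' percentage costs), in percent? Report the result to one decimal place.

39.3

Primary cost = (35.3 − 23.2) / 35.3 × 100% = 34.2776%.
Secondary cost = (33.9 − 32.2) / 33.9 × 100% = 5.0147%.
Total = 34.2776% + 5.0147% = 39.2923% ≈ 39.3%.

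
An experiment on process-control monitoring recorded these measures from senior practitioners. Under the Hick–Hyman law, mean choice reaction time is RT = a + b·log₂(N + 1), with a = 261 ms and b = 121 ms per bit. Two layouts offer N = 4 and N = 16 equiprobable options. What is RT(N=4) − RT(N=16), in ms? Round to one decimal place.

RT(4) = 261 + 121·log₂(5) = 261 + 121·2.3219 = 541.9499 ms.
RT(16) = 261 + 121·log₂(17) = 261 + 121·4.0875 = 755.5875 ms.
Difference = 541.9499 − 755.5875 = -213.6376 ≈ -213.6 ms.

-213.6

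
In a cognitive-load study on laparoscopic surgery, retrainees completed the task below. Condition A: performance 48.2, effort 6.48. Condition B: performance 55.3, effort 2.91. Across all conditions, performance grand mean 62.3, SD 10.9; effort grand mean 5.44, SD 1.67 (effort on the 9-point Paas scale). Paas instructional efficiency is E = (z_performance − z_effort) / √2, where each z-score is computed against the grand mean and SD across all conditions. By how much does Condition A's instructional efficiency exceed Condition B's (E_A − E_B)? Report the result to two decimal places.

-1.97

Condition A: z_P = (48.2 − 62.3)/10.9 = -1.2936; z_E = (6.48 − 5.44)/1.67 = 0.6228; E_A = (-1.2936 − 0.6228)/√2 = -1.3551.
Condition B: z_P = (55.3 − 62.3)/10.9 = -0.6422; z_E = (2.91 − 5.44)/1.67 = -1.5150; E_B = (-0.6422 − (-1.5150))/√2 = 0.6172.
E_A − E_B = -1.3551 − 0.6172 = -1.9723 ≈ -1.97.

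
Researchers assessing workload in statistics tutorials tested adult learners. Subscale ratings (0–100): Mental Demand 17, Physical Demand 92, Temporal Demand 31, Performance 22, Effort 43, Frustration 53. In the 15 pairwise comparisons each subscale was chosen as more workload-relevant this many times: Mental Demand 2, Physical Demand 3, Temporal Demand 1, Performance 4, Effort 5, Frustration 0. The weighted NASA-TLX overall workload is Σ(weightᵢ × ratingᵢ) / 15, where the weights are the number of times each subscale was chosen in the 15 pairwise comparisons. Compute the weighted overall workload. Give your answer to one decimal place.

42.9

The tallies are the weights (they sum to 15).
Weighted sum = 2·17 + 3·92 + 1·31 + 4·22 + 5·43 + 0·53
            = 34 + 276 + 31 + 88 + 215 + 0 = 644.
Overall workload = 644 / 15 = 42.9333 ≈ 42.9.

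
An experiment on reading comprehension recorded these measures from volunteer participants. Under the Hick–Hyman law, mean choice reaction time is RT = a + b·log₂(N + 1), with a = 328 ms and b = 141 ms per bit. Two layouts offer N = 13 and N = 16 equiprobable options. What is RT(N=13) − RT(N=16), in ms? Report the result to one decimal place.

RT(13) = 328 + 141·log₂(14) = 328 + 141·3.8074 = 864.8434 ms.
RT(16) = 328 + 141·log₂(17) = 328 + 141·4.0875 = 904.3375 ms.
Difference = 864.8434 − 904.3375 = -39.4941 ≈ -39.5 ms.

-39.5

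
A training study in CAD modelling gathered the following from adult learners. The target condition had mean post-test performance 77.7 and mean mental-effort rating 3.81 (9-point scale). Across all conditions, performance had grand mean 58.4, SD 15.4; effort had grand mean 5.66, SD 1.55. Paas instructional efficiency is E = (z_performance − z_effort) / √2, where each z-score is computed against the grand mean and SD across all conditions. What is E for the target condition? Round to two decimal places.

z_performance = (77.7 − 58.4) / 15.4 = 19.3000 / 15.4 = 1.2532.
z_effort = (3.81 − 5.66) / 1.55 = -1.8500 / 1.55 = -1.1935.
z_P − z_E = 1.2532 − (-1.1935) = 2.4467.
E = 2.4467 / √2 = 2.4467 / 1.41421 = 1.7301 ≈ 1.73.

1.73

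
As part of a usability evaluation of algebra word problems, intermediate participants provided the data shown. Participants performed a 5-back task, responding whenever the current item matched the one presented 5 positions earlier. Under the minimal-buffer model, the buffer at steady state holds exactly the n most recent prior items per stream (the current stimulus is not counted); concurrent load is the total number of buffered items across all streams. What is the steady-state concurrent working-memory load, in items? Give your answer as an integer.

The buffer holds the 5 most recent prior items.
Steady-state concurrent load = 5 items.

5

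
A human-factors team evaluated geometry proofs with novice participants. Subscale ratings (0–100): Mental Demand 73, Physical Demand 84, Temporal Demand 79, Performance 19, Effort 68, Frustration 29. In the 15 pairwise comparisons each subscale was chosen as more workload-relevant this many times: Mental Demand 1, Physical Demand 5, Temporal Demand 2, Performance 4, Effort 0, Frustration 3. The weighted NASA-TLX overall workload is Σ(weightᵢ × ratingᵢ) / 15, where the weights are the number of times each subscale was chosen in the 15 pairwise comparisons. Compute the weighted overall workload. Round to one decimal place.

54.3

The tallies are the weights (they sum to 15).
Weighted sum = 1·73 + 5·84 + 2·79 + 4·19 + 0·68 + 3·29
            = 73 + 420 + 158 + 76 + 0 + 87 = 814.
Overall workload = 814 / 15 = 54.2667 ≈ 54.3.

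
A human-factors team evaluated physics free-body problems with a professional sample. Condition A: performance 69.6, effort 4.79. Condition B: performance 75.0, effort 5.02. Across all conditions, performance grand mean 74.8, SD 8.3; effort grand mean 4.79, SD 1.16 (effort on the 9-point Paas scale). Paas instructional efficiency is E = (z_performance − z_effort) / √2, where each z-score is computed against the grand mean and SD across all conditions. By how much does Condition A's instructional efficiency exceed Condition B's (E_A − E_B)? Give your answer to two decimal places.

-0.32

Condition A: z_P = (69.6 − 74.8)/8.3 = -0.6265; z_E = (4.79 − 4.79)/1.16 = 0.0000; E_A = (-0.6265 − 0.0000)/√2 = -0.4430.
Condition B: z_P = (75.0 − 74.8)/8.3 = 0.0241; z_E = (5.02 − 4.79)/1.16 = 0.1983; E_B = (0.0241 − 0.1983)/√2 = -0.1232.
E_A − E_B = -0.4430 − (-0.1232) = -0.3198 ≈ -0.32.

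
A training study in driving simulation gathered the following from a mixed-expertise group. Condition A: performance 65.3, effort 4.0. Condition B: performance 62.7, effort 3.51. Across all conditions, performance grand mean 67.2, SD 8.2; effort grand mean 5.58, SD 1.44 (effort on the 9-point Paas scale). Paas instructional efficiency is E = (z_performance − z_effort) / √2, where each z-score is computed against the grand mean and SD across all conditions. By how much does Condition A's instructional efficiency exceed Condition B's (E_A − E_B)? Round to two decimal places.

Condition A: z_P = (65.3 − 67.2)/8.2 = -0.2317; z_E = (4.0 − 5.58)/1.44 = -1.0972; E_A = (-0.2317 − (-1.0972))/√2 = 0.6120.
Condition B: z_P = (62.7 − 67.2)/8.2 = -0.5488; z_E = (3.51 − 5.58)/1.44 = -1.4375; E_B = (-0.5488 − (-1.4375))/√2 = 0.6284.
E_A − E_B = 0.6120 − 0.6284 = -0.0164 ≈ -0.02.

-0.02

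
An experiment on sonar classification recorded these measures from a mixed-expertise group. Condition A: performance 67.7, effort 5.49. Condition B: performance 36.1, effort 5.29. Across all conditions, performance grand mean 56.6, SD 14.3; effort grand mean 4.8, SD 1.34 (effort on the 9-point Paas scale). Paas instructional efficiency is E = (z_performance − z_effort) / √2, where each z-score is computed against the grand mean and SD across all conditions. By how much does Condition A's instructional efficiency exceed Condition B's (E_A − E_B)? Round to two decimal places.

Condition A: z_P = (67.7 − 56.6)/14.3 = 0.7762; z_E = (5.49 − 4.8)/1.34 = 0.5149; E_A = (0.7762 − 0.5149)/√2 = 0.1848.
Condition B: z_P = (36.1 − 56.6)/14.3 = -1.4336; z_E = (5.29 − 4.8)/1.34 = 0.3657; E_B = (-1.4336 − 0.3657)/√2 = -1.2723.
E_A − E_B = 0.1848 − (-1.2723) = 1.4571 ≈ 1.46.

1.46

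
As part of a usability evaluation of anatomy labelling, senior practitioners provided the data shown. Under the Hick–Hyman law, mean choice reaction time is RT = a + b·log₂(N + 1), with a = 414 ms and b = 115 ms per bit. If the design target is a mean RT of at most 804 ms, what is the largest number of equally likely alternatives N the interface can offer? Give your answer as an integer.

9

Set 414 + 115·log₂(N + 1) ≤ 804.
log₂(N + 1) ≤ (804 − 414) / 115 = 3.3913.
N + 1 ≤ 2^3.3913 = 10.4926.
N ≤ 9.4926, so the largest integer N is 9.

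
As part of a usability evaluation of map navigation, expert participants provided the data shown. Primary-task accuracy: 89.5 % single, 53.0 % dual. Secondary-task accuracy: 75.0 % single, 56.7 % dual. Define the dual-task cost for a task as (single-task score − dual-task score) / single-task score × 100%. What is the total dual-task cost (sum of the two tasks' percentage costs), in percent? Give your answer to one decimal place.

65.2

Primary cost = (89.5 − 53.0) / 89.5 × 100% = 40.7821%.
Secondary cost = (75.0 − 56.7) / 75.0 × 100% = 24.4000%.
Total = 40.7821% + 24.4000% = 65.1821% ≈ 65.2%.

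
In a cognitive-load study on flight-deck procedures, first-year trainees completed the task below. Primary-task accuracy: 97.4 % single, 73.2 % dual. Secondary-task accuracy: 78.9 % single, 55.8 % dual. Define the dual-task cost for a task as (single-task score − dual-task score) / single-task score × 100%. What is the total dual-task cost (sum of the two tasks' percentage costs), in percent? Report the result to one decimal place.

Primary cost = (97.4 − 73.2) / 97.4 × 100% = 24.8460%.
Secondary cost = (78.9 − 55.8) / 78.9 × 100% = 29.2776%.
Total = 24.8460% + 29.2776% = 54.1236% ≈ 54.1%.

54.1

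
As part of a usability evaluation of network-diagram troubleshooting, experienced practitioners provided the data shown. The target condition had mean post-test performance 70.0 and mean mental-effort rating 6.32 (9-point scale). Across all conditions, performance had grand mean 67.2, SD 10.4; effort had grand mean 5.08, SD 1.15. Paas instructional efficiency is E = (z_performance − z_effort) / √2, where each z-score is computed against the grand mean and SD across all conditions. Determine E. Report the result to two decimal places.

z_performance = (70.0 − 67.2) / 10.4 = 2.8000 / 10.4 = 0.2692.
z_effort = (6.32 − 5.08) / 1.15 = 1.2400 / 1.15 = 1.0783.
z_P − z_E = 0.2692 − 1.0783 = -0.8091.
E = -0.8091 / √2 = -0.8091 / 1.41421 = -0.5721 ≈ -0.57.

-0.57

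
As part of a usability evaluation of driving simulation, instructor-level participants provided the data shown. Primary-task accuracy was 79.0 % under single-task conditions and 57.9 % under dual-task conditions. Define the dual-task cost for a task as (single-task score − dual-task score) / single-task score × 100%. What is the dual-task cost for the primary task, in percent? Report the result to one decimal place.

26.7

Cost = (79.0 − 57.9) / 79.0 × 100%
     = 21.1000 / 79.0 × 100% = 26.7089%.
≈ 26.7%.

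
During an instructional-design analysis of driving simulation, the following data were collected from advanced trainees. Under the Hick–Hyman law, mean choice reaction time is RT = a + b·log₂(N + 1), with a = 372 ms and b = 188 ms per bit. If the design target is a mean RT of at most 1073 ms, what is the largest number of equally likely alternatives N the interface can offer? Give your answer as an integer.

12

Set 372 + 188·log₂(N + 1) ≤ 1073.
log₂(N + 1) ≤ (1073 − 372) / 188 = 3.7287.
N + 1 ≤ 2^3.7287 = 13.2572.
N ≤ 12.2572, so the largest integer N is 12.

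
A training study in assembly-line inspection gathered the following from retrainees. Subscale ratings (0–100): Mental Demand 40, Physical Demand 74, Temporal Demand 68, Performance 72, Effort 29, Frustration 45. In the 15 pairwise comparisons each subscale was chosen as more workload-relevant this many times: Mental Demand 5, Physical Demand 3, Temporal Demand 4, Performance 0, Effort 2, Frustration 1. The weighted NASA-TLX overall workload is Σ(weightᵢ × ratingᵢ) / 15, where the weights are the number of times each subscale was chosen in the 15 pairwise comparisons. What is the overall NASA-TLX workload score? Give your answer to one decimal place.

The tallies are the weights (they sum to 15).
Weighted sum = 5·40 + 3·74 + 4·68 + 0·72 + 2·29 + 1·45
            = 200 + 222 + 272 + 0 + 58 + 45 = 797.
Overall workload = 797 / 15 = 53.1333 ≈ 53.1.

53.1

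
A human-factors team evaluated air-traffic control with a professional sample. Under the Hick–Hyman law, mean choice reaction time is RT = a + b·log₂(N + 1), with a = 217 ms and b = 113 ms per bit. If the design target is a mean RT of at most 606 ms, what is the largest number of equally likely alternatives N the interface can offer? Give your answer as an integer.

9

Set 217 + 113·log₂(N + 1) ≤ 606.
log₂(N + 1) ≤ (606 − 217) / 113 = 3.4425.
N + 1 ≤ 2^3.4425 = 10.8717.
N ≤ 9.8717, so the largest integer N is 9.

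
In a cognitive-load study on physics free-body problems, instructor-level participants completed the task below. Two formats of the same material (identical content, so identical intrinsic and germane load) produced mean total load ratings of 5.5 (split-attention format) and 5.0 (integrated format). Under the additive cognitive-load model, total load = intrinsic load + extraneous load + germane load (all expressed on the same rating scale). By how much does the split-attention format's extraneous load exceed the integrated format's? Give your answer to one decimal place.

0.5

Intrinsic and germane load are equal across formats, so the difference in total load equals the difference in extraneous load.
Extraneous-load difference = 5.5 − 5.0 = 0.5.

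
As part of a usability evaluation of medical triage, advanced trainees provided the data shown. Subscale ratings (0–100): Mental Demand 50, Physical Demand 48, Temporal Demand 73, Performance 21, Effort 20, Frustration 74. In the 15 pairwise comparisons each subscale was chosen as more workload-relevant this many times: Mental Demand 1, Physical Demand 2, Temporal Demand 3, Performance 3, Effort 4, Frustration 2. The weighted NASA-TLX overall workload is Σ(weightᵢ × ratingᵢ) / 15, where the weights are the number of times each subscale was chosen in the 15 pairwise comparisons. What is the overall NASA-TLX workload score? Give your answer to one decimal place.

43.7

The tallies are the weights (they sum to 15).
Weighted sum = 1·50 + 2·48 + 3·73 + 3·21 + 4·20 + 2·74
            = 50 + 96 + 219 + 63 + 80 + 148 = 656.
Overall workload = 656 / 15 = 43.7333 ≈ 43.7.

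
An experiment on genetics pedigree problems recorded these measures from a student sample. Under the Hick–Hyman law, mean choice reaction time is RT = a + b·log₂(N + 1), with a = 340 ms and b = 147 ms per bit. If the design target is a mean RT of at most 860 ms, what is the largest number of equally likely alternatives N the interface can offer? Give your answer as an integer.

Set 340 + 147·log₂(N + 1) ≤ 860.
log₂(N + 1) ≤ (860 − 340) / 147 = 3.5374.
N + 1 ≤ 2^3.5374 = 11.6108.
N ≤ 10.6108, so the largest integer N is 10.

10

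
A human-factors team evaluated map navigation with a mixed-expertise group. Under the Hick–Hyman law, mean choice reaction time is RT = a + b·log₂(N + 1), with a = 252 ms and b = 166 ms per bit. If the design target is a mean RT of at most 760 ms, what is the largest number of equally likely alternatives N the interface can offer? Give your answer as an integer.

Set 252 + 166·log₂(N + 1) ≤ 760.
log₂(N + 1) ≤ (760 − 252) / 166 = 3.0602.
N + 1 ≤ 2^3.0602 = 8.3409.
N ≤ 7.3409, so the largest integer N is 7.

7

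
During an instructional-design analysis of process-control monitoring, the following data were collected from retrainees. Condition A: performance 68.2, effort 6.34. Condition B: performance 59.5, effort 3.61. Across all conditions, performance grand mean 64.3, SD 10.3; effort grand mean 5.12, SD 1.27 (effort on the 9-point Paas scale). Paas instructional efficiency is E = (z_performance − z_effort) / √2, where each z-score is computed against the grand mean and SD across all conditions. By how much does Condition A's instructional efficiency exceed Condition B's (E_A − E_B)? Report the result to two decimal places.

-0.92

Condition A: z_P = (68.2 − 64.3)/10.3 = 0.3786; z_E = (6.34 − 5.12)/1.27 = 0.9606; E_A = (0.3786 − 0.9606)/√2 = -0.4115.
Condition B: z_P = (59.5 − 64.3)/10.3 = -0.4660; z_E = (3.61 − 5.12)/1.27 = -1.1890; E_B = (-0.4660 − (-1.1890))/√2 = 0.5112.
E_A − E_B = -0.4115 − 0.5112 = -0.9227 ≈ -0.92.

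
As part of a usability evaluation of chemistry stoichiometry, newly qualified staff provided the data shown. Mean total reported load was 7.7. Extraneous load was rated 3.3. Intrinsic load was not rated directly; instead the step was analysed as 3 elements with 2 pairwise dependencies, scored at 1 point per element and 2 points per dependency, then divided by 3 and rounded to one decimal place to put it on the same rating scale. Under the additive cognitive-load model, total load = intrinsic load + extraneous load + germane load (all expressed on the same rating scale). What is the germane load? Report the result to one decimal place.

Intrinsic (element-interactivity): (3 × 1 + 2 × 2) / 3 = 7 / 3 = 2.3333 → 2.3.
germane load = total − intrinsic − extraneous
             = 7.7 − 2.3 − 3.3 = 2.1.

2.1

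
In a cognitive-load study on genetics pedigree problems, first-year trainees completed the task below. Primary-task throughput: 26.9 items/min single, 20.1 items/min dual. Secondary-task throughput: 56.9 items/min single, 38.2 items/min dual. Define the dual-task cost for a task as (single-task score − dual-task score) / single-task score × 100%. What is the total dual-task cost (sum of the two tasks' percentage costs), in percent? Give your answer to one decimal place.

58.1

Primary cost = (26.9 − 20.1) / 26.9 × 100% = 25.2788%.
Secondary cost = (56.9 − 38.2) / 56.9 × 100% = 32.8647%.
Total = 25.2788% + 32.8647% = 58.1435% ≈ 58.1%.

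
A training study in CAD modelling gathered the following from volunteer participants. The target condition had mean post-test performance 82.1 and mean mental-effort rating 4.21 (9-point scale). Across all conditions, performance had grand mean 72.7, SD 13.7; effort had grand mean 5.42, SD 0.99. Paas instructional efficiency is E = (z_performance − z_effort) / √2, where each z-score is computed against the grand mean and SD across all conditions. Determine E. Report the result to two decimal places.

z_performance = (82.1 − 72.7) / 13.7 = 9.4000 / 13.7 = 0.6861.
z_effort = (4.21 − 5.42) / 0.99 = -1.2100 / 0.99 = -1.2222.
z_P − z_E = 0.6861 − (-1.2222) = 1.9083.
E = 1.9083 / √2 = 1.9083 / 1.41421 = 1.3494 ≈ 1.35.

1.35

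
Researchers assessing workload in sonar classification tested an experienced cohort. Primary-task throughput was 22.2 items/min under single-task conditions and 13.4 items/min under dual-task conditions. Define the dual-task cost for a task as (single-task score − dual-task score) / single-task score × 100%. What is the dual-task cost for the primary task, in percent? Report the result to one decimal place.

39.6

Cost = (22.2 − 13.4) / 22.2 × 100%
     = 8.8000 / 22.2 × 100% = 39.6396%.
≈ 39.6%.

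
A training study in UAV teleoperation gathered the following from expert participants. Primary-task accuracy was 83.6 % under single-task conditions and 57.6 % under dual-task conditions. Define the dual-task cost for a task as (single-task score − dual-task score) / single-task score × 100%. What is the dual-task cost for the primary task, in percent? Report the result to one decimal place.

31.1

Cost = (83.6 − 57.6) / 83.6 × 100%
     = 26.0000 / 83.6 × 100% = 31.1005%.
≈ 31.1%.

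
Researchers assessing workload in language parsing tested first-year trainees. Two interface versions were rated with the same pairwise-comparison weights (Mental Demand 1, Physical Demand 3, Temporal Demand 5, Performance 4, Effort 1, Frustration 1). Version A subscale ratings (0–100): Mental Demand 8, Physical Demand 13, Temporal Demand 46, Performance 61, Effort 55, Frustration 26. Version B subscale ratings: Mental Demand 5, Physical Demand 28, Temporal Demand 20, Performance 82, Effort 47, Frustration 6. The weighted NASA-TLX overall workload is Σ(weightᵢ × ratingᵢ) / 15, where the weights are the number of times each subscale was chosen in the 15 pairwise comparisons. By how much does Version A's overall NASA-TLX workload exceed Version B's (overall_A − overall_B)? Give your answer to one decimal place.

Version A weighted sum = 1·8 + 3·13 + 5·46 + 4·61 + 1·55 + 1·26 = 8 + 39 + 230 + 244 + 55 + 26 = 602; overall_A = 602/15 = 40.1333.
Version B weighted sum = 1·5 + 3·28 + 5·20 + 4·82 + 1·47 + 1·6 = 5 + 84 + 100 + 328 + 47 + 6 = 570; overall_B = 570/15 = 38.0000.
Difference = 40.1333 − 38.0000 = 2.1333 ≈ 2.1.

2.1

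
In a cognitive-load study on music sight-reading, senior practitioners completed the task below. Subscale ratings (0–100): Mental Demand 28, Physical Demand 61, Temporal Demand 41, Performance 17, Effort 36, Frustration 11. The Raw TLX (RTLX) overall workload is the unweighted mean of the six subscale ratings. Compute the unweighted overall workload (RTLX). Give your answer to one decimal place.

Sum of ratings = 28 + 61 + 41 + 17 + 36 + 11 = 194.
RTLX = 194 / 6 = 32.3333 ≈ 32.3.

32.3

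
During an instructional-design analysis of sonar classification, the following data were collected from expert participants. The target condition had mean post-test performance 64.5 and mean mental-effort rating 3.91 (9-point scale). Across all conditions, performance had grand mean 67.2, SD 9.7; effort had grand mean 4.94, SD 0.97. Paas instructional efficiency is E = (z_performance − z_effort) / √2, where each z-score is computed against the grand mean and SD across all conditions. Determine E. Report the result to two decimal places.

0.55

z_performance = (64.5 − 67.2) / 9.7 = -2.7000 / 9.7 = -0.2784.
z_effort = (3.91 − 4.94) / 0.97 = -1.0300 / 0.97 = -1.0619.
z_P − z_E = -0.2784 − (-1.0619) = 0.7835.
E = 0.7835 / √2 = 0.7835 / 1.41421 = 0.5540 ≈ 0.55.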